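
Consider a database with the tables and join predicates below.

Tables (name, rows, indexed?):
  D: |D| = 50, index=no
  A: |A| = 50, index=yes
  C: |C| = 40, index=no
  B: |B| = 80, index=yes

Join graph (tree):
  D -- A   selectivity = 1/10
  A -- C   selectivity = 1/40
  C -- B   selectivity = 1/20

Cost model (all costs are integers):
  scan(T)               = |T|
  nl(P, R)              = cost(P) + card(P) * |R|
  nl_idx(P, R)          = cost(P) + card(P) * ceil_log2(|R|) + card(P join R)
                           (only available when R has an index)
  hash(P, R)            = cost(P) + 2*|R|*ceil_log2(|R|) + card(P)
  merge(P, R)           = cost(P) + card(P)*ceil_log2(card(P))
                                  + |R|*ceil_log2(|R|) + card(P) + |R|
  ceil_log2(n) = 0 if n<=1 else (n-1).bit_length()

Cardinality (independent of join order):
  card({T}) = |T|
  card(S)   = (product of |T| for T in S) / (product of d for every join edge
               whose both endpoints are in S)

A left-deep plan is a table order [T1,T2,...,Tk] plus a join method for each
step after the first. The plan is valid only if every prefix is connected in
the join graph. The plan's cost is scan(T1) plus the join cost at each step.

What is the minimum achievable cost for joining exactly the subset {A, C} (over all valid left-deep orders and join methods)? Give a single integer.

Selinger DP over subsets of {A,C}:
  {A}: scan cost=50, card=50
  {C}: scan cost=40, card=40
  {AC}: card=50; try (A,nl_idx)→330, (C,hash)→580, (A,merge)→670, (C,merge)→680, (A,hash)→680, (A,nl)→2040 …(+1); best=330 via (A,nl_idx)

330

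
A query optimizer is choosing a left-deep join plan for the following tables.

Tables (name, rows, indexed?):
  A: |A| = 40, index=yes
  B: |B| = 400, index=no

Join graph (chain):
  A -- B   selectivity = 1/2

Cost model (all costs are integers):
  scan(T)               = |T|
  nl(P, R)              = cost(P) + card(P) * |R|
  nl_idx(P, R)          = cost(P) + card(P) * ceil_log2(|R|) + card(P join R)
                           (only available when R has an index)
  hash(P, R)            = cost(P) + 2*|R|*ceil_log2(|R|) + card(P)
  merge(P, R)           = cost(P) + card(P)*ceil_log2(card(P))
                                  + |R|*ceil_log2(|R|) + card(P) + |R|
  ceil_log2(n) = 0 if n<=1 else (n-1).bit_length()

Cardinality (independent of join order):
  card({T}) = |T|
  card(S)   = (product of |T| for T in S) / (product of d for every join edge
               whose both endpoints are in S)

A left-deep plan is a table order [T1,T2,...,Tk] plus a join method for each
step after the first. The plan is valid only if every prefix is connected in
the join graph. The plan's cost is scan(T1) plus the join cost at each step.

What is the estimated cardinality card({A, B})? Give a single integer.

8000

Tables in S: A(40), B(400)
Edges inside S: A-B(d=2)
numerator = 40 * 400 = 16000
denominator = 2 = 2
card(S) = 16000 / 2 = 8000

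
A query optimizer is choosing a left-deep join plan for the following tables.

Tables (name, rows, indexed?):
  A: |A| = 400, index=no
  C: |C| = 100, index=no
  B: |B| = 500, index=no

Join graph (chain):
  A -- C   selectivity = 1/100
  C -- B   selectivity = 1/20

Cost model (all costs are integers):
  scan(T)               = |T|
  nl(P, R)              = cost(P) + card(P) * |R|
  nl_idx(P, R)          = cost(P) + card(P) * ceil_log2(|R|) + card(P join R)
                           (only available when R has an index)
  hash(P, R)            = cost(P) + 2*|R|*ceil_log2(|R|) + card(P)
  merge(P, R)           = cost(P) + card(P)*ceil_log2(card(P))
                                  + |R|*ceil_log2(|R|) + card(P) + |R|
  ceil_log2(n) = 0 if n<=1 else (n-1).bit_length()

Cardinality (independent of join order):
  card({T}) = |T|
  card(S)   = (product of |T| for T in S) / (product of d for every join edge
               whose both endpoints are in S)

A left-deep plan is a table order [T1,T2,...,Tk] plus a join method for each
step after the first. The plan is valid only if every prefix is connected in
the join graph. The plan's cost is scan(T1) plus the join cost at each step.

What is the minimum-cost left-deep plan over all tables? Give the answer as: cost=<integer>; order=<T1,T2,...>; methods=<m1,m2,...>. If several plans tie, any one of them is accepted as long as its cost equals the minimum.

Selinger DP (subsets sized 1..n):
  {A}: scan cost=400, card=400
  {C}: scan cost=100, card=100
  {B}: scan cost=500, card=500
  {AC}: card=400; try (C,hash)→2200, (A,merge)→4900, (C,merge)→5200, (A,hash)→7400, (A,nl)→40100, (C,nl)→40400; best=2200 via (C,hash)
  {BC}: card=2500; try (C,hash)→2400, (B,merge)→5900, (C,merge)→6300, (B,hash)→9200, (B,nl)→50100, (C,nl)→50500; best=2400 via (C,hash)
  {ABC}: card=10000; try (B,merge)→11200, (B,hash)→11600, (A,hash)→12100, (A,merge)→38900, (B,nl)→202200, (A,nl)→1002400; best=11200 via (B,merge)

cost=11200; order=A,C,B; methods=hash,merge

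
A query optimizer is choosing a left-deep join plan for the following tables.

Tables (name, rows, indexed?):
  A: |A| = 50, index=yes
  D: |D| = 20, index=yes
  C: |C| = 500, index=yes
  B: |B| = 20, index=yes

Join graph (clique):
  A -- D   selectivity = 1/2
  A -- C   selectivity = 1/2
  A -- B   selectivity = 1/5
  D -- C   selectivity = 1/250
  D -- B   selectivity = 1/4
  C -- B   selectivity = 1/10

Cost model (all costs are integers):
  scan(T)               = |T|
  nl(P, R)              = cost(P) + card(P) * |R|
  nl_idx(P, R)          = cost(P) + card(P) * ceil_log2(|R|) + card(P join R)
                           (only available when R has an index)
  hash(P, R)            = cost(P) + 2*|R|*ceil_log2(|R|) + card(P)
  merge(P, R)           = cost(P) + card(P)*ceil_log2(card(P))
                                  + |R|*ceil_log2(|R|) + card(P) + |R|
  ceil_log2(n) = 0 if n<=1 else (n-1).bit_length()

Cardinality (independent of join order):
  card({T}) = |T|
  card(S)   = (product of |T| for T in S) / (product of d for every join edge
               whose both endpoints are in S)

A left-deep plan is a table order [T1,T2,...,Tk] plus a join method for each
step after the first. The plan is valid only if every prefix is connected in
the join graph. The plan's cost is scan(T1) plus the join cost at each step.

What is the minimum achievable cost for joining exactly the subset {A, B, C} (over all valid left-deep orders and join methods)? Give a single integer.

2800

Selinger DP over subsets of {A,B,C}:
  {A}: scan cost=50, card=50
  {C}: scan cost=500, card=500
  {B}: scan cost=20, card=20
  {AC}: card=12500; try (A,hash)→1600, (C,merge)→5400, (A,merge)→5850, (C,hash)→9100, (C,nl_idx)→13000, (A,nl_idx)→16000 …(+2); best=1600 via (A,hash)
  {AB}: card=200; try (B,hash)→300, (A,nl_idx)→340, (A,merge)→490, (B,nl_idx)→500, (B,merge)→520, (A,hash)→640 …(+2); best=300 via (B,hash)
  {BC}: card=1000; try (C,nl_idx)→1200, (B,hash)→1200, (B,nl_idx)→4000, (C,merge)→5140, (B,merge)→5620, (C,hash)→9040 …(+2); best=1200 via (C,nl_idx)
  {ABC}: card=5000; try (A,hash)→2800, (C,merge)→7100, (C,nl_idx)→7100, (C,hash)→9500, (A,nl_idx)→12200, (A,merge)→12550 …(+6); best=2800 via (A,hash)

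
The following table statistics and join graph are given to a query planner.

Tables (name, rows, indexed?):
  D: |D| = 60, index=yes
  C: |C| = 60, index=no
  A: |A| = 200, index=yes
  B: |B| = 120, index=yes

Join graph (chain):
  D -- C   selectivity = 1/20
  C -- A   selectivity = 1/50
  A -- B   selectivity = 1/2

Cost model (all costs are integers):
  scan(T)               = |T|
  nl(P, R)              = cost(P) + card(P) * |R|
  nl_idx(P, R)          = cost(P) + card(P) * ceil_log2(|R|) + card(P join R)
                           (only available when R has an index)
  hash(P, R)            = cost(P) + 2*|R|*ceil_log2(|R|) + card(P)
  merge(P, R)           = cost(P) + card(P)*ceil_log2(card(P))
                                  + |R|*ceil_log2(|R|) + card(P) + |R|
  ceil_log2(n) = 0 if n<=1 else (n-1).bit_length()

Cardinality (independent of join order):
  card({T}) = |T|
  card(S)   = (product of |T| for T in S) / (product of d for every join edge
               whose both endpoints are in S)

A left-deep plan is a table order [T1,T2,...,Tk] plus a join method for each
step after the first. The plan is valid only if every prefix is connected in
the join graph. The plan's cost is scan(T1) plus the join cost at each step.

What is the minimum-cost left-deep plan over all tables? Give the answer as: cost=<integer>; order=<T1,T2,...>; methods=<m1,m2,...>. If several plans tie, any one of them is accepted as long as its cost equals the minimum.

Selinger DP (subsets sized 1..n):
  {D}: scan cost=60, card=60
  {C}: scan cost=60, card=60
  {A}: scan cost=200, card=200
  {B}: scan cost=120, card=120
  {CD}: card=180; try (D,nl_idx)→600, (D,hash)→840, (C,hash)→840, (D,merge)→900, (C,merge)→900, (D,nl)→3660 …(+1); best=600 via (D,nl_idx)
  {AC}: card=240; try (A,nl_idx)→780, (C,hash)→1120, (A,merge)→2280, (C,merge)→2420, (A,hash)→3320, (A,nl)→12060 …(+1); best=780 via (A,nl_idx)
  {AB}: card=12000; try (B,hash)→2080, (A,merge)→2880, (B,merge)→2960, (A,hash)→3440, (A,nl_idx)→13080, (B,nl_idx)→13600 …(+2); best=2080 via (B,hash)
  {ACD}: card=720; try (D,hash)→1740, (A,nl_idx)→2760, (D,nl_idx)→2940, (D,merge)→3360, (A,hash)→3980, (A,merge)→4020 …(+2); best=1740 via (D,hash)
  {ABC}: card=14400; try (B,hash)→2700, (B,merge)→3900, (C,hash)→14800, (B,nl_idx)→16860, (B,nl)→29580, (C,merge)→182500 …(+1); best=2700 via (B,hash)
  {ABCD}: card=43200; try (B,hash)→4140, (B,merge)→10620, (D,hash)→17820, (B,nl_idx)→49980, (B,nl)→88140, (D,nl_idx)→132300 …(+2); best=4140 via (B,hash)

cost=4140; order=C,A,D,B; methods=nl_idx,hash,hash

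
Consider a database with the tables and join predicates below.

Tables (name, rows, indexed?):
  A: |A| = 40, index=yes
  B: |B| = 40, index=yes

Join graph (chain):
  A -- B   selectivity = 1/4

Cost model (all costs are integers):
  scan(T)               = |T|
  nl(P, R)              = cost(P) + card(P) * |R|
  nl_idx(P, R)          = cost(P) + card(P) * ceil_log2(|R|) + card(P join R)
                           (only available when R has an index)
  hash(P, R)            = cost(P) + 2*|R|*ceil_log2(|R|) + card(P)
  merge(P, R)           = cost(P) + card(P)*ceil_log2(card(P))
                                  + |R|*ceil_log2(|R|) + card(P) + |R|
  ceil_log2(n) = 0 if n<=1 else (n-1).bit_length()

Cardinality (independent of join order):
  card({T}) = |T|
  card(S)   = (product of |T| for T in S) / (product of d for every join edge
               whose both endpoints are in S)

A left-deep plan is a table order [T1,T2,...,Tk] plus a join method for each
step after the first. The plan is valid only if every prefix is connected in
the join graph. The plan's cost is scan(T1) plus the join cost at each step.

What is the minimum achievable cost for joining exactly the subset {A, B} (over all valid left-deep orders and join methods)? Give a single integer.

Selinger DP over subsets of {A,B}:
  {A}: scan cost=40, card=40
  {B}: scan cost=40, card=40
  {AB}: card=400; try (B,hash)→560, (A,hash)→560, (B,merge)→600, (A,merge)→600, (B,nl_idx)→680, (A,nl_idx)→680 …(+2); best=560 via (B,hash)

560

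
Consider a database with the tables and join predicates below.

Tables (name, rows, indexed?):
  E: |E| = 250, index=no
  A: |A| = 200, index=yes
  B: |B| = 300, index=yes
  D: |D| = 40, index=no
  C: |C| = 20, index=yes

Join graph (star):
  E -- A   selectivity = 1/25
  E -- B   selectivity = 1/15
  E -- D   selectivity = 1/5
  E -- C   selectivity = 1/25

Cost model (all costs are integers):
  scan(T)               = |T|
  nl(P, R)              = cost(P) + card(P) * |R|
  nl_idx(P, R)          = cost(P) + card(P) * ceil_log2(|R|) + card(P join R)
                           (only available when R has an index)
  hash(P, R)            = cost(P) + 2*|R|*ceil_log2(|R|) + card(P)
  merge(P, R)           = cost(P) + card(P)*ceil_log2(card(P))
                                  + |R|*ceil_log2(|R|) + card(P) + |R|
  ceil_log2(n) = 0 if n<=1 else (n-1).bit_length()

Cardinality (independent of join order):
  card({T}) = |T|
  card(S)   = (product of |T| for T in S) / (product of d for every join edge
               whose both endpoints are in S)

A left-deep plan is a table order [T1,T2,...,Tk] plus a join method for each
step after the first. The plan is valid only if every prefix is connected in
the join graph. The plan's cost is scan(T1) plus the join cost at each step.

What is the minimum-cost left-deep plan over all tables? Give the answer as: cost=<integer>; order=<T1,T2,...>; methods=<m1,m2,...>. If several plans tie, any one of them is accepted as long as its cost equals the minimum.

cost=24180; order=E,C,A,D,B; methods=hash,nl_idx,hash,hash

Selinger DP (subsets sized 1..n):
  {E}: scan cost=250, card=250
  {A}: scan cost=200, card=200
  {B}: scan cost=300, card=300
  {D}: scan cost=40, card=40
  {C}: scan cost=20, card=20
  {AE}: card=2000; try (A,hash)→3700, (E,merge)→4250, (A,nl_idx)→4250, (A,merge)→4300, (E,hash)→4400, (E,nl)→50200 …(+1); best=3700 via (A,hash)
  {BE}: card=5000; try (E,hash)→4600, (B,merge)→5500, (E,merge)→5550, (B,hash)→5900, (B,nl_idx)→7500, (B,nl)→75250 …(+1); best=4600 via (E,hash)
  {DE}: card=2000; try (D,hash)→980, (E,merge)→2570, (D,merge)→2780, (E,hash)→4080, (E,nl)→10040, (D,nl)→10250; best=980 via (D,hash)
  {CE}: card=200; try (C,hash)→700, (C,nl_idx)→1700, (E,merge)→2390, (C,merge)→2620, (E,hash)→4040, (E,nl)→5020 …(+1); best=700 via (C,hash)
  {ABE}: card=40000; try (B,hash)→11100, (A,hash)→12800, (B,merge)→30700, (B,nl_idx)→61700, (A,merge)→76400, (A,nl_idx)→84600 …(+2); best=11100 via (B,hash)
  {ADE}: card=16000; try (D,hash)→6180, (A,hash)→6180, (A,merge)→26780, (D,merge)→27980, (A,nl_idx)→32980, (D,nl)→83700 …(+1); best=6180 via (D,hash)
  {ACE}: card=1600; try (A,nl_idx)→3900, (A,hash)→4100, (A,merge)→4300, (C,hash)→5900, (C,nl_idx)→15300, (C,merge)→27820 …(+2); best=3900 via (A,nl_idx)
  {BDE}: card=40000; try (B,hash)→8380, (D,hash)→10080, (B,merge)→27980, (B,nl_idx)→58980, (D,merge)→74880, (D,nl)→204600 …(+1); best=8380 via (B,hash)
  {BCE}: card=4000; try (B,merge)→5500, (B,hash)→6300, (B,nl_idx)→6500, (C,hash)→9800, (C,nl_idx)→33600, (B,nl)→60700 …(+2); best=5500 via (B,merge)
  {CDE}: card=1600; try (D,hash)→1380, (D,merge)→2780, (C,hash)→3180, (D,nl)→8700, (C,nl_idx)→12580, (C,merge)→25100 …(+1); best=1380 via (D,hash)
  {ABDE}: card=320000; try (B,hash)→27580, (D,hash)→51580, (A,hash)→51580, (B,merge)→249180, (B,nl_idx)→470180, (A,nl_idx)→648380 …(+5); best=27580 via (B,hash)
  {ABCE}: card=32000; try (B,hash)→10900, (A,hash)→12700, (B,merge)→26100, (B,nl_idx)→50300, (C,hash)→51300, (A,merge)→59300 …(+6); best=10900 via (B,hash)
  {ACDE}: card=12800; try (D,hash)→5980, (A,hash)→6180, (C,hash)→22380, (A,merge)→22380, (D,merge)→23380, (A,nl_idx)→26980 …(+5); best=5980 via (D,hash)
  {BCDE}: card=32000; try (B,hash)→8380, (D,hash)→9980, (B,merge)→23580, (B,nl_idx)→47780, (C,hash)→48580, (D,merge)→57780 …(+5); best=8380 via (B,hash)
  {ABCDE}: card=256000; try (B,hash)→24180, (D,hash)→43380, (A,hash)→43580, (B,merge)→200980, (C,hash)→347780, (B,nl_idx)→377180 …(+9); best=24180 via (B,hash)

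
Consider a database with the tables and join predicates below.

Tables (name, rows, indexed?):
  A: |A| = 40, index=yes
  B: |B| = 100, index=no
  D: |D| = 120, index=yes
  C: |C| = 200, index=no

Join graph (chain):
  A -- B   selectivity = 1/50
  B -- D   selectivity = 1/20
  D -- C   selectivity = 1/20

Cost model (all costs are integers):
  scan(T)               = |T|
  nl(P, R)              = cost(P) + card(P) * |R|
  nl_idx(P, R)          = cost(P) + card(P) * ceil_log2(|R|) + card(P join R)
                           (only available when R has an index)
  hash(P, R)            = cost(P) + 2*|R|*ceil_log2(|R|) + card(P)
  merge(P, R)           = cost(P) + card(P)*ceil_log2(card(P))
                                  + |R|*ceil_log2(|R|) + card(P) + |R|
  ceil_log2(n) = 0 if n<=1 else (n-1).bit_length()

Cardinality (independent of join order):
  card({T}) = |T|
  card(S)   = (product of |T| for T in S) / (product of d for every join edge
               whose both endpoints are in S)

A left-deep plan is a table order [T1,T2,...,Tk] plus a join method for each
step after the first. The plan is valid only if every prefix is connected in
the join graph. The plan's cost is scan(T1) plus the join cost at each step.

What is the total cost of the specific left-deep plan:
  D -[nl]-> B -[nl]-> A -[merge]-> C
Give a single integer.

42720

step 1: scan D: cost=120, card=120
step 2: join B via nl
    card(P join B) = 120*100/(20) = 600
    cost = 120 + 120*100 = 12120
step 3: join A via nl
    card(P join A) = 600*40/(50) = 480
    cost = 12120 + 600*40 = 36120
step 4: join C via merge
    card(P join C) = 480*200/(20) = 4800
    cost = 36120 + 480*9 + 200*8 + 480 + 200 = 42720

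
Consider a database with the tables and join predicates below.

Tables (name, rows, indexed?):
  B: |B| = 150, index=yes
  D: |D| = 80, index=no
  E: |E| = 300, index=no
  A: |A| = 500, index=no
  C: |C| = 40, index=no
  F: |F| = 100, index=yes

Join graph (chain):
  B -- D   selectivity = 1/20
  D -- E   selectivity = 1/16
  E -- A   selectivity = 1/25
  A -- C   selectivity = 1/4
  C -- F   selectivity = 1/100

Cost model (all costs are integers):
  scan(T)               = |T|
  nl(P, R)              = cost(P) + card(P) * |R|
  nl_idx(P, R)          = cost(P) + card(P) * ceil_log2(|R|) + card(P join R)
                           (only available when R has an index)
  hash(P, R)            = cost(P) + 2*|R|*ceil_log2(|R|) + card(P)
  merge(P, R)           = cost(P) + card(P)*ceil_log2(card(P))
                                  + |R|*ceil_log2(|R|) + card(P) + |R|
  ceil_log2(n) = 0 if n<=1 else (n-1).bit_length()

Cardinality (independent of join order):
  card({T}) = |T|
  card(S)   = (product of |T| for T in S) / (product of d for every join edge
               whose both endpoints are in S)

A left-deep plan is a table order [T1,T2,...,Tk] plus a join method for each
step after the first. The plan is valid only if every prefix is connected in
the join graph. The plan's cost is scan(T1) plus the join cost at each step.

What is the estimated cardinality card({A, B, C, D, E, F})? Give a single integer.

2250000

Tables in S: A(500), B(150), C(40), D(80), E(300), F(100)
Edges inside S: B-D(d=20), D-E(d=16), E-A(d=25), A-C(d=4), C-F(d=100)
numerator = 500 * 150 * 40 * 80 * 300 * 100 = 7200000000000
denominator = 20 * 16 * 25 * 4 * 100 = 3200000
card(S) = 7200000000000 / 3200000 = 2250000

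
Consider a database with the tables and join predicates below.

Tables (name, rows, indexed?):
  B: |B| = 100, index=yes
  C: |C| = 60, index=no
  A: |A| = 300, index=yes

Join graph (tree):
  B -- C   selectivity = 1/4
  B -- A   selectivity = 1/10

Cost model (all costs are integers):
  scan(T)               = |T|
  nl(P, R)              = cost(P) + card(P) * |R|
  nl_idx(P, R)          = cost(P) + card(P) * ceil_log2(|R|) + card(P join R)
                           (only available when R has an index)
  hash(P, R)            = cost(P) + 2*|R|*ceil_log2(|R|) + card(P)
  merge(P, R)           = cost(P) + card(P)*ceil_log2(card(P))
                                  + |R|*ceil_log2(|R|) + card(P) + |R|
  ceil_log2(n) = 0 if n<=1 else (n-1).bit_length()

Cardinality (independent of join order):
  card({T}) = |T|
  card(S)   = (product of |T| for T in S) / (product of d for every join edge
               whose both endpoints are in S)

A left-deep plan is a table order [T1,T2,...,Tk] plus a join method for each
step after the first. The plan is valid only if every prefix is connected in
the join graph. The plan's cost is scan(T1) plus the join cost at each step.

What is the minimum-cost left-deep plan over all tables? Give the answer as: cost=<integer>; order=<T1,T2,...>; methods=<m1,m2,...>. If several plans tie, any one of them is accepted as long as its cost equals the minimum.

Selinger DP (subsets sized 1..n):
  {B}: scan cost=100, card=100
  {C}: scan cost=60, card=60
  {A}: scan cost=300, card=300
  {BC}: card=1500; try (C,hash)→920, (B,merge)→1280, (C,merge)→1320, (B,hash)→1520, (B,nl_idx)→1980, (B,nl)→6060 …(+1); best=920 via (C,hash)
  {AB}: card=3000; try (B,hash)→2000, (A,merge)→3900, (A,nl_idx)→4000, (B,merge)→4100, (B,nl_idx)→5400, (A,hash)→5600 …(+2); best=2000 via (B,hash)
  {ABC}: card=45000; try (C,hash)→5720, (A,hash)→7820, (A,merge)→21920, (C,merge)→41420, (A,nl_idx)→59420, (C,nl)→182000 …(+1); best=5720 via (C,hash)

cost=5720; order=A,B,C; methods=hash,hash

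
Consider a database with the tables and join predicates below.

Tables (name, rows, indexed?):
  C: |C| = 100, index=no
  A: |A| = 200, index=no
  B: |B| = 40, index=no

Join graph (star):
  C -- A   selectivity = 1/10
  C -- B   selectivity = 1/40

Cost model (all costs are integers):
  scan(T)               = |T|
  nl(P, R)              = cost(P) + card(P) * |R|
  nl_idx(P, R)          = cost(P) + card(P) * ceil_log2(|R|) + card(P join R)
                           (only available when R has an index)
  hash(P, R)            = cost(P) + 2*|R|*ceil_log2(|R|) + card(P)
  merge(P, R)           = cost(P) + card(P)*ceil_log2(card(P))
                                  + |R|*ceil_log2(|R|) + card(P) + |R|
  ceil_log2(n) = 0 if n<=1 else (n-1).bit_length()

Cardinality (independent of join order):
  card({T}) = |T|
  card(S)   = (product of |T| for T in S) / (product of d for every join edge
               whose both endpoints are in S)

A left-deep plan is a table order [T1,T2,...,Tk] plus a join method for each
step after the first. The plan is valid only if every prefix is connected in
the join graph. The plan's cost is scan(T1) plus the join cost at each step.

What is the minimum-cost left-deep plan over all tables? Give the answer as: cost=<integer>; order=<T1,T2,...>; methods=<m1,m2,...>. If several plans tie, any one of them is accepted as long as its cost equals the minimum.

Selinger DP (subsets sized 1..n):
  {C}: scan cost=100, card=100
  {A}: scan cost=200, card=200
  {B}: scan cost=40, card=40
  {AC}: card=2000; try (C,hash)→1800, (A,merge)→2700, (C,merge)→2800, (A,hash)→3400, (A,nl)→20100, (C,nl)→20200; best=1800 via (C,hash)
  {BC}: card=100; try (B,hash)→680, (C,merge)→1120, (B,merge)→1180, (C,hash)→1480, (C,nl)→4040, (B,nl)→4100; best=680 via (B,hash)
  {ABC}: card=2000; try (A,merge)→3280, (A,hash)→3980, (B,hash)→4280, (A,nl)→20680, (B,merge)→26080, (B,nl)→81800; best=3280 via (A,merge)

cost=3280; order=C,B,A; methods=hash,merge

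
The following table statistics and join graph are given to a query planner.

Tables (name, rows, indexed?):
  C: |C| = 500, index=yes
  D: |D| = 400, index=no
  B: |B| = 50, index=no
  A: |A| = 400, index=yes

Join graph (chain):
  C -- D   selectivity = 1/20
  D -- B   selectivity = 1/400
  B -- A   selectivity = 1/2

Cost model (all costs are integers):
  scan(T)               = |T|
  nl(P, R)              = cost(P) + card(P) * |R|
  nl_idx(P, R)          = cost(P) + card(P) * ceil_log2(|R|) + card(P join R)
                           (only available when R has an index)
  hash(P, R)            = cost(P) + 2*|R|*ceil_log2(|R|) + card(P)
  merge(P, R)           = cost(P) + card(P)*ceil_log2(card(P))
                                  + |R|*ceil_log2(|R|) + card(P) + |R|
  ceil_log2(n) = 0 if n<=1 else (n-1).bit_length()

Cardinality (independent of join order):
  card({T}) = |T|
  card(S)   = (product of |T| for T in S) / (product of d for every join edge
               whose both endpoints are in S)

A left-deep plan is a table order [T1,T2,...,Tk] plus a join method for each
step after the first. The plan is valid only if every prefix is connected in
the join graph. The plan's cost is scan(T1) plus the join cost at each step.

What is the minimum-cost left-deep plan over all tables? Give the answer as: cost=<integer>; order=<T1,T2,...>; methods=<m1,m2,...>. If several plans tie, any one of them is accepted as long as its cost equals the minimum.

cost=11550; order=D,B,C,A; methods=hash,nl_idx,hash

Selinger DP (subsets sized 1..n):
  {C}: scan cost=500, card=500
  {D}: scan cost=400, card=400
  {B}: scan cost=50, card=50
  {A}: scan cost=400, card=400
  {CD}: card=10000; try (D,hash)→8200, (C,merge)→9400, (D,merge)→9500, (C,hash)→9800, (C,nl_idx)→14000, (C,nl)→200400 …(+1); best=8200 via (D,hash)
  {BD}: card=50; try (B,hash)→1400, (D,merge)→4400, (B,merge)→4750, (D,hash)→7300, (D,nl)→20050, (B,nl)→20400; best=1400 via (B,hash)
  {AB}: card=10000; try (B,hash)→1400, (A,merge)→4400, (B,merge)→4750, (A,hash)→7300, (A,nl_idx)→10500, (A,nl)→20050 …(+1); best=1400 via (B,hash)
  {BCD}: card=1250; try (C,nl_idx)→3100, (C,merge)→6750, (C,hash)→10450, (B,hash)→18800, (C,nl)→26400, (B,merge)→158550 …(+1); best=3100 via (C,nl_idx)
  {ABD}: card=10000; try (A,merge)→5750, (A,hash)→8650, (A,nl_idx)→11850, (D,hash)→18600, (A,nl)→21400, (D,merge)→155400 …(+1); best=5750 via (A,merge)
  {ABCD}: card=250000; try (A,hash)→11550, (A,merge)→22100, (C,hash)→24750, (C,merge)→160750, (A,nl_idx)→264350, (C,nl_idx)→345750 …(+2); best=11550 via (A,hash)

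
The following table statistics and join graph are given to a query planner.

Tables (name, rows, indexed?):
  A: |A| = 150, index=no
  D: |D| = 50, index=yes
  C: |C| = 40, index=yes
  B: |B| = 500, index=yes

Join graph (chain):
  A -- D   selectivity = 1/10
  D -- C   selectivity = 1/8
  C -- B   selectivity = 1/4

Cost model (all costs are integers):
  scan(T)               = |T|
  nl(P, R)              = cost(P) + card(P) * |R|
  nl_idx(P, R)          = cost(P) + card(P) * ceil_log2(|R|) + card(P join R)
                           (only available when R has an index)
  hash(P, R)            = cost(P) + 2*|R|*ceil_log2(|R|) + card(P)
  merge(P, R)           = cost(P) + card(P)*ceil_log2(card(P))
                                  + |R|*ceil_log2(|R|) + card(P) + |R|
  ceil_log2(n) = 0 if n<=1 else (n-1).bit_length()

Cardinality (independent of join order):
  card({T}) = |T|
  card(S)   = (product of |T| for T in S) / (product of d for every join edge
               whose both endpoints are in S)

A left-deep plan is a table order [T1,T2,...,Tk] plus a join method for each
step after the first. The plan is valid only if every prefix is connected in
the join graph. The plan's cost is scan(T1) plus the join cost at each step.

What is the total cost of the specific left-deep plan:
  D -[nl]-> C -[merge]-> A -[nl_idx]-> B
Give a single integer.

step 1: scan D: cost=50, card=50
step 2: join C via nl
    card(P join C) = 50*40/(8) = 250
    cost = 50 + 50*40 = 2050
step 3: join A via merge
    card(P join A) = 250*150/(10) = 3750
    cost = 2050 + 250*8 + 150*8 + 250 + 150 = 5650
step 4: join B via nl_idx
    card(P join B) = 3750*500/(4) = 468750
    cost = 5650 + 3750*9 + 468750 = 508150

508150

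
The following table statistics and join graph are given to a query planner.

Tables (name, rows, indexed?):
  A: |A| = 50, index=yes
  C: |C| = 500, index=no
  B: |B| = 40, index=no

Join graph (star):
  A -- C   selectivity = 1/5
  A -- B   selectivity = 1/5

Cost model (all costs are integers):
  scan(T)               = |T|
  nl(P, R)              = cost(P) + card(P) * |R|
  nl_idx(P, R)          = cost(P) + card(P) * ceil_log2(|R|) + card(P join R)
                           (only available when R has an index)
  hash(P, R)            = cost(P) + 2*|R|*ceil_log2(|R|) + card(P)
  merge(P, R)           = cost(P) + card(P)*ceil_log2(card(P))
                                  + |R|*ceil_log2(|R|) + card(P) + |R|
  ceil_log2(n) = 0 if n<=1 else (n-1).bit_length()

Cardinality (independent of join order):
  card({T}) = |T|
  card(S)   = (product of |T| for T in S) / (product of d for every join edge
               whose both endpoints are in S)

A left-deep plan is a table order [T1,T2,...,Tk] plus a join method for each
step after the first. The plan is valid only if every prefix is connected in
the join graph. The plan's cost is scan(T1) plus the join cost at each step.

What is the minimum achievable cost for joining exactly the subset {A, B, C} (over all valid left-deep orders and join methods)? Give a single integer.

Selinger DP over subsets of {A,B,C}:
  {A}: scan cost=50, card=50
  {C}: scan cost=500, card=500
  {B}: scan cost=40, card=40
  {AC}: card=5000; try (A,hash)→1600, (C,merge)→5400, (A,merge)→5850, (A,nl_idx)→8500, (C,hash)→9100, (C,nl)→25050 …(+1); best=1600 via (A,hash)
  {AB}: card=400; try (B,hash)→580, (A,merge)→670, (B,merge)→680, (A,hash)→680, (A,nl_idx)→680, (A,nl)→2040 …(+1); best=580 via (B,hash)
  {ABC}: card=40000; try (B,hash)→7080, (C,merge)→9580, (C,hash)→9980, (B,merge)→71880, (C,nl)→200580, (B,nl)→201600; best=7080 via (B,hash)

7080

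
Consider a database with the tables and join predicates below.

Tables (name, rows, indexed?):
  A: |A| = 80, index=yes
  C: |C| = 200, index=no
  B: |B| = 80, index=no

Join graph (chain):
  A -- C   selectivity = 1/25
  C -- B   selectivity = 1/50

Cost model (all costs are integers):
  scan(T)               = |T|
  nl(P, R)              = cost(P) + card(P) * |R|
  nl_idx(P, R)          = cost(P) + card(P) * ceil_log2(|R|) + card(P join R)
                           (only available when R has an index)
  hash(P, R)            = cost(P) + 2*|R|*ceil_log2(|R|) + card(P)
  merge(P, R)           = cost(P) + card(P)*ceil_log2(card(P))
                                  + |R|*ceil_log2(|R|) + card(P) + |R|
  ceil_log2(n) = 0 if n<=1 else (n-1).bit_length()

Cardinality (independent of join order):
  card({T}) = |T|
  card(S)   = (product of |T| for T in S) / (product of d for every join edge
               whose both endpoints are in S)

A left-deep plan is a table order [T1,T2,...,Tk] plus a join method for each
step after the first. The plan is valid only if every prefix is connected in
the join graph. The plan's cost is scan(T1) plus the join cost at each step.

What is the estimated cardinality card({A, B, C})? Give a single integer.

Tables in S: A(80), B(80), C(200)
Edges inside S: A-C(d=25), C-B(d=50)
numerator = 80 * 80 * 200 = 1280000
denominator = 25 * 50 = 1250
card(S) = 1280000 / 1250 = 1024

1024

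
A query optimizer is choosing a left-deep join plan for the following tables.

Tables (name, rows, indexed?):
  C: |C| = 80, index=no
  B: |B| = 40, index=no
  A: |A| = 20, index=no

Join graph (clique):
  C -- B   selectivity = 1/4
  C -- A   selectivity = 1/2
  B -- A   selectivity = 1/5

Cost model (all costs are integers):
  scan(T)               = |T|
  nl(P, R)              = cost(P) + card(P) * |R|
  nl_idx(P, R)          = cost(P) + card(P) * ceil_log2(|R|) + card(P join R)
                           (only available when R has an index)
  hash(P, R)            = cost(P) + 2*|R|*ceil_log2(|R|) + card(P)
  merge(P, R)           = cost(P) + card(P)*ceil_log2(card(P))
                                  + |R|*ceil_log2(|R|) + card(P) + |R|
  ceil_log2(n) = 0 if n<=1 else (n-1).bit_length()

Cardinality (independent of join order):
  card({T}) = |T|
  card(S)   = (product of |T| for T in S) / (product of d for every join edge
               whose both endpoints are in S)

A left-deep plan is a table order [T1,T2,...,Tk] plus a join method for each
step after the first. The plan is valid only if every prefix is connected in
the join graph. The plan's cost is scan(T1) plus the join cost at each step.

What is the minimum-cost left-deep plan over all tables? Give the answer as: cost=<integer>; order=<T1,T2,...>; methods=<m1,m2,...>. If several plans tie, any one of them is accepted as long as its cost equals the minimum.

cost=1560; order=B,A,C; methods=hash,hash

Selinger DP (subsets sized 1..n):
  {C}: scan cost=80, card=80
  {B}: scan cost=40, card=40
  {A}: scan cost=20, card=20
  {BC}: card=800; try (B,hash)→640, (C,merge)→960, (B,merge)→1000, (C,hash)→1200, (C,nl)→3240, (B,nl)→3280; best=640 via (B,hash)
  {AC}: card=800; try (A,hash)→360, (C,merge)→780, (A,merge)→840, (C,hash)→1160, (C,nl)→1620, (A,nl)→1680; best=360 via (A,hash)
  {AB}: card=160; try (A,hash)→280, (B,merge)→420, (A,merge)→440, (B,hash)→520, (B,nl)→820, (A,nl)→840; best=280 via (A,hash)
  {ABC}: card=1600; try (C,hash)→1560, (B,hash)→1640, (A,hash)→1640, (C,merge)→2360, (B,merge)→9440, (A,merge)→9560 …(+3); best=1560 via (C,hash)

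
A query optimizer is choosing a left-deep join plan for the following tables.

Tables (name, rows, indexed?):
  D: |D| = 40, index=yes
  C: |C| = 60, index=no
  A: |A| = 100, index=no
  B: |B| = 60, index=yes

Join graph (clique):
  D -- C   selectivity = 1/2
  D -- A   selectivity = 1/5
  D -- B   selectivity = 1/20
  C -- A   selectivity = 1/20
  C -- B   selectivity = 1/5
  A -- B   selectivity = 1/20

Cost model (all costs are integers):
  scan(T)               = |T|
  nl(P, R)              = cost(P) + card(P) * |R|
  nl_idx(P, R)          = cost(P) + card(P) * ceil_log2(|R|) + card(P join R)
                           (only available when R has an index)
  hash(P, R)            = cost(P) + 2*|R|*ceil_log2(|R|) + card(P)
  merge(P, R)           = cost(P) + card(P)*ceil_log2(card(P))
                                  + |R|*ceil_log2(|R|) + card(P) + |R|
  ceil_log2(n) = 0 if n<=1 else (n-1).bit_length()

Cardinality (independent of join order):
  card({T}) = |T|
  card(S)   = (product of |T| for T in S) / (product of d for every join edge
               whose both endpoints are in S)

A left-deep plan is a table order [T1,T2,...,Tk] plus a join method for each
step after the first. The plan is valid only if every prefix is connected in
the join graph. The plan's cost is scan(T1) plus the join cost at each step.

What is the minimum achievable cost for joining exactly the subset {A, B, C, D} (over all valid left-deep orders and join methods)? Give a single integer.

2540

Selinger DP over subsets of {A,B,C,D}:
  {D}: scan cost=40, card=40
  {C}: scan cost=60, card=60
  {A}: scan cost=100, card=100
  {B}: scan cost=60, card=60
  {CD}: card=1200; try (D,hash)→600, (C,merge)→740, (D,merge)→760, (C,hash)→800, (D,nl_idx)→1620, (C,nl)→2440 …(+1); best=600 via (D,hash)
  {AD}: card=800; try (D,hash)→680, (A,merge)→1120, (D,merge)→1180, (A,hash)→1480, (D,nl_idx)→1500, (A,nl)→4040 …(+1); best=680 via (D,hash)
  {BD}: card=120; try (B,nl_idx)→400, (D,nl_idx)→540, (D,hash)→600, (B,merge)→740, (D,merge)→760, (B,hash)→800 …(+2); best=400 via (B,nl_idx)
  {AC}: card=300; try (C,hash)→920, (A,merge)→1280, (C,merge)→1320, (A,hash)→1520, (A,nl)→6060, (C,nl)→6100; best=920 via (C,hash)
  {BC}: card=720; try (C,hash)→840, (B,hash)→840, (C,merge)→900, (B,merge)→900, (B,nl_idx)→1140, (C,nl)→3660 …(+1); best=840 via (C,hash)
  {AB}: card=300; try (B,hash)→920, (B,nl_idx)→1000, (A,merge)→1280, (B,merge)→1320, (A,hash)→1520, (A,nl)→6060 …(+1); best=920 via (B,hash)
  {ACD}: card=1200; try (D,hash)→1700, (C,hash)→2200, (A,hash)→3200, (D,nl_idx)→3920, (D,merge)→4200, (C,merge)→9900 …(+4); best=1700 via (D,hash)
  {BCD}: card=720; try (C,hash)→1240, (C,merge)→1780, (D,hash)→2040, (B,hash)→2520, (D,nl_idx)→5880, (C,nl)→7600 …(+5); best=1240 via (C,hash)
  {ABD}: card=120; try (D,hash)→1700, (A,hash)→1920, (A,merge)→2160, (B,hash)→2200, (D,nl_idx)→2840, (D,merge)→4200 …(+5); best=1700 via (D,hash)
  {ABC}: card=180; try (C,hash)→1940, (B,hash)→1940, (B,nl_idx)→2900, (A,hash)→2960, (C,merge)→4340, (B,merge)→4340 …(+4); best=1940 via (C,hash)
  {ABCD}: card=36; try (C,hash)→2540, (D,hash)→2600, (D,nl_idx)→3056, (C,merge)→3080, (A,hash)→3360, (B,hash)→3620 …(+8); best=2540 via (C,hash)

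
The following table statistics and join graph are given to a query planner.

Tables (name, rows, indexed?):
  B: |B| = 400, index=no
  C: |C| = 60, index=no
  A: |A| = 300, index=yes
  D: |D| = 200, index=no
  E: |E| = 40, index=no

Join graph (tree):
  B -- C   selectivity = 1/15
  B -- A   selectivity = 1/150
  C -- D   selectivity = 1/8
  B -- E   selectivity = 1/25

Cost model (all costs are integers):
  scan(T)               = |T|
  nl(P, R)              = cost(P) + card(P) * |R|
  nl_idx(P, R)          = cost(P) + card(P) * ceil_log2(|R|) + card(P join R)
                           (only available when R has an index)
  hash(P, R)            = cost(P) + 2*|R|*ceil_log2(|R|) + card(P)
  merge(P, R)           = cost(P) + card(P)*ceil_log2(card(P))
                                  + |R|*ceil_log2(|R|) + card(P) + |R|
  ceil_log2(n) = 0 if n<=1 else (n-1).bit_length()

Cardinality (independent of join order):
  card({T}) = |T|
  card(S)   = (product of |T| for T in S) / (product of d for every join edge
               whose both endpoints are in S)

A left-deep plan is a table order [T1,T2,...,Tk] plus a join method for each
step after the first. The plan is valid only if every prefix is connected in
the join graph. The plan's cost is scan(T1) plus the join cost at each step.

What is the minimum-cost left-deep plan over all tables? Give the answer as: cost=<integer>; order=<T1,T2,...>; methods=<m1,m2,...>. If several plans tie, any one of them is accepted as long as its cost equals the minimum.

cost=16400; order=B,A,E,C,D; methods=nl_idx,hash,hash,hash

Selinger DP (subsets sized 1..n):
  {B}: scan cost=400, card=400
  {C}: scan cost=60, card=60
  {A}: scan cost=300, card=300
  {D}: scan cost=200, card=200
  {E}: scan cost=40, card=40
  {BC}: card=1600; try (C,hash)→1520, (B,merge)→4480, (C,merge)→4820, (B,hash)→7320, (B,nl)→24060, (C,nl)→24400; best=1520 via (C,hash)
  {AB}: card=800; try (A,nl_idx)→4800, (A,hash)→6200, (B,merge)→7300, (A,merge)→7400, (B,hash)→7800, (B,nl)→120300 …(+1); best=4800 via (A,nl_idx)
  {BE}: card=640; try (E,hash)→1280, (B,merge)→4320, (E,merge)→4680, (B,hash)→7280, (B,nl)→16040, (E,nl)→16400; best=1280 via (E,hash)
  {CD}: card=1500; try (C,hash)→1120, (D,merge)→2280, (C,merge)→2420, (D,hash)→3320, (D,nl)→12060, (C,nl)→12200; best=1120 via (C,hash)
  {ABC}: card=3200; try (C,hash)→6320, (A,hash)→8520, (C,merge)→14020, (A,nl_idx)→19120, (A,merge)→23720, (C,nl)→52800 …(+1); best=6320 via (C,hash)
  {BCD}: card=40000; try (D,hash)→6320, (B,hash)→9820, (D,merge)→22520, (B,merge)→23120, (D,nl)→321520, (B,nl)→601120; best=6320 via (D,hash)
  {BCE}: card=2560; try (C,hash)→2640, (E,hash)→3600, (C,merge)→8740, (E,merge)→21000, (C,nl)→39680, (E,nl)→65520; best=2640 via (C,hash)
  {ABE}: card=1280; try (E,hash)→6080, (A,hash)→7320, (A,nl_idx)→8320, (A,merge)→11320, (E,merge)→13880, (E,nl)→36800 …(+1); best=6080 via (E,hash)
  {ABCD}: card=80000; try (D,hash)→12720, (D,merge)→49720, (A,hash)→51720, (A,nl_idx)→446320, (D,nl)→646320, (A,merge)→689320 …(+1); best=12720 via (D,hash)
  {ABCE}: card=5120; try (C,hash)→8080, (E,hash)→10000, (A,hash)→10600, (C,merge)→21860, (A,nl_idx)→30800, (A,merge)→38920 …(+4); best=8080 via (C,hash)
  {BCDE}: card=64000; try (D,hash)→8400, (D,merge)→37720, (E,hash)→46800, (D,nl)→514640, (E,merge)→686600, (E,nl)→1606320; best=8400 via (D,hash)
  {ABCDE}: card=128000; try (D,hash)→16400, (A,hash)→77800, (D,merge)→81560, (E,hash)→93200, (A,nl_idx)→712400, (D,nl)→1032080 …(+4); best=16400 via (D,hash)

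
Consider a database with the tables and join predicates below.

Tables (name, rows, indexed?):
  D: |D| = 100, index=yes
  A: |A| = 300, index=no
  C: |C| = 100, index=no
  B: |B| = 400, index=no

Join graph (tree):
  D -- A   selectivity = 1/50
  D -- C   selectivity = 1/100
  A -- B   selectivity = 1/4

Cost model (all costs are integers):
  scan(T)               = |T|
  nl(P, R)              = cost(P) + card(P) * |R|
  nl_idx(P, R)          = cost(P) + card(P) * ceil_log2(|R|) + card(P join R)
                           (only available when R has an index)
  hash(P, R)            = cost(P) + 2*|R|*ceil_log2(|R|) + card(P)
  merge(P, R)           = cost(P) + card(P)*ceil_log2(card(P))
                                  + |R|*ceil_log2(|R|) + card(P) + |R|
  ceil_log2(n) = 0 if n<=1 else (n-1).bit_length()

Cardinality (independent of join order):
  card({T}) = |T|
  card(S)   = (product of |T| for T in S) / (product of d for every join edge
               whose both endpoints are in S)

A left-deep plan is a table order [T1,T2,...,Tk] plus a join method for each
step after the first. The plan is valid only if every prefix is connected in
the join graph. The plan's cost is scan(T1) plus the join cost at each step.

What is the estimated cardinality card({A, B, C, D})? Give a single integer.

Tables in S: A(300), B(400), C(100), D(100)
Edges inside S: D-A(d=50), D-C(d=100), A-B(d=4)
numerator = 300 * 400 * 100 * 100 = 1200000000
denominator = 50 * 100 * 4 = 20000
card(S) = 1200000000 / 20000 = 60000

60000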